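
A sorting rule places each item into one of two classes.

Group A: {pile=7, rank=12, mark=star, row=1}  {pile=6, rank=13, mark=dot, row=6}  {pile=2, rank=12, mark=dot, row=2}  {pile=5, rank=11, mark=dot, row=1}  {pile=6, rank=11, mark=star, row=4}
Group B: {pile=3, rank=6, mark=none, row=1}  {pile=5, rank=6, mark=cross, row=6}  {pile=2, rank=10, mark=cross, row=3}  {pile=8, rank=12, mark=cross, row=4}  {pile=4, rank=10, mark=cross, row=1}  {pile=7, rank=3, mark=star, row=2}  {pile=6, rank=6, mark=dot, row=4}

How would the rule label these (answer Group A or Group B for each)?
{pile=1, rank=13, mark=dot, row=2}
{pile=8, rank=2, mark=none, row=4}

Group A, Group B

The rule appears to be: rank ≥ 11 AND pile ≤ 7.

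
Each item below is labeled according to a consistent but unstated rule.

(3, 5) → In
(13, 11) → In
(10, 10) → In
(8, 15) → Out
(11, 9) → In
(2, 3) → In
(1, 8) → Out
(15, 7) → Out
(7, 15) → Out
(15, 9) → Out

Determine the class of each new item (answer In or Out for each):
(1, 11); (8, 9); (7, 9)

One predicate separates the groups cleanly: |first − second| ≤ 2.
Out: (1, 11), since |1−11| = 10. In: (8, 9), since |8−9| = 1. In: (7, 9), since |7−9| = 2.

Out, In, In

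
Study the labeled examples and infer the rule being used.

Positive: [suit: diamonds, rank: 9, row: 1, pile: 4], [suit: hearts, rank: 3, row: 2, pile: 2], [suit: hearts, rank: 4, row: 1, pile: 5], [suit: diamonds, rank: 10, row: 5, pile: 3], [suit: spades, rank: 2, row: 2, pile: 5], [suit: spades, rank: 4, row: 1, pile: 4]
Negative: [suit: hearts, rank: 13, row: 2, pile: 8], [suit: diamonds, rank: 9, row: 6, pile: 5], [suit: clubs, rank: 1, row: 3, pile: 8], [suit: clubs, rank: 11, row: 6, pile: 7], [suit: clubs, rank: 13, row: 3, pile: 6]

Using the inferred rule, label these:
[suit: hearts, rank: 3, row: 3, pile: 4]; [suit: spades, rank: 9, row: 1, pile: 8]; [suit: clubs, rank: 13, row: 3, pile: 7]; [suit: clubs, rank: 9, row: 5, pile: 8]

Positive, Negative, Negative, Negative

The rule appears to be: row ≤ 5 AND pile ≤ 5.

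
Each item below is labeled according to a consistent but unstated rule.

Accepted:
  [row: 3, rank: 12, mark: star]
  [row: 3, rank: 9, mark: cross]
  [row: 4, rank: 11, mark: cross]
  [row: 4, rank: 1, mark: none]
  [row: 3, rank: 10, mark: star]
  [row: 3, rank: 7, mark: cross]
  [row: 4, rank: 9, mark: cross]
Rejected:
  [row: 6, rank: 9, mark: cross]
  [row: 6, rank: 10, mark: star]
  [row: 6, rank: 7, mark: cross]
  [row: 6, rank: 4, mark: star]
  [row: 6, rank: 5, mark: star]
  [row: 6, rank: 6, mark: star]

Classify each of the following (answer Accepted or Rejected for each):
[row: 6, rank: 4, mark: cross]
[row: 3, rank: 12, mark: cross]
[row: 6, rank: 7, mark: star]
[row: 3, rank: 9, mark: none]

'Accepted' ⟺ row ≤ 4.
Rejected: [row: 6, rank: 4, mark: cross], since row = 6. Accepted: [row: 3, rank: 12, mark: cross], since row = 3. Rejected: [row: 6, rank: 7, mark: star], since row = 6. Accepted: [row: 3, rank: 9, mark: none], since row = 3.

Rejected, Accepted, Rejected, Accepted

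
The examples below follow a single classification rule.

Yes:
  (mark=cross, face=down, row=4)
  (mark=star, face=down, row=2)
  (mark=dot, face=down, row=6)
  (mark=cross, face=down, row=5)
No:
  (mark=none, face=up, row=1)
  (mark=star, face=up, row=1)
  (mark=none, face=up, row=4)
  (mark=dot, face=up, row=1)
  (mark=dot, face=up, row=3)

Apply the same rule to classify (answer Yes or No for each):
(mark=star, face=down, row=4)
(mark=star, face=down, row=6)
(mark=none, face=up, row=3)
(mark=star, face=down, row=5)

Yes, Yes, No, Yes

'Yes' ⟺ face is down.
(mark=star, face=down, row=4): Yes (face is down).
(mark=star, face=down, row=6): Yes (face is down).
(mark=none, face=up, row=3): No (face is up).
(mark=star, face=down, row=5): Yes (face is down).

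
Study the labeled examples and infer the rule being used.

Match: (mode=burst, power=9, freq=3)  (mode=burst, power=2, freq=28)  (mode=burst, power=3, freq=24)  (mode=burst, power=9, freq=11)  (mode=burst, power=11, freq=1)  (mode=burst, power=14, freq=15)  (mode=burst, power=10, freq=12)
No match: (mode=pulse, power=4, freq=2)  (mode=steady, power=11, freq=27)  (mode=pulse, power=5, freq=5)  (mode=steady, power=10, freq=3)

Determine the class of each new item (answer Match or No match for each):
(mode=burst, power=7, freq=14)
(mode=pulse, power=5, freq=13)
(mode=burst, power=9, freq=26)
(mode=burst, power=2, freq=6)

Rule: mode is burst. This holds for each 'Match' example and fails for each 'No match' one.
(mode=burst, power=7, freq=14): Match (mode is burst).
(mode=pulse, power=5, freq=13): No match (mode is pulse).
(mode=burst, power=9, freq=26): Match (mode is burst).
(mode=burst, power=2, freq=6): Match (mode is burst).

Match, No match, Match, Match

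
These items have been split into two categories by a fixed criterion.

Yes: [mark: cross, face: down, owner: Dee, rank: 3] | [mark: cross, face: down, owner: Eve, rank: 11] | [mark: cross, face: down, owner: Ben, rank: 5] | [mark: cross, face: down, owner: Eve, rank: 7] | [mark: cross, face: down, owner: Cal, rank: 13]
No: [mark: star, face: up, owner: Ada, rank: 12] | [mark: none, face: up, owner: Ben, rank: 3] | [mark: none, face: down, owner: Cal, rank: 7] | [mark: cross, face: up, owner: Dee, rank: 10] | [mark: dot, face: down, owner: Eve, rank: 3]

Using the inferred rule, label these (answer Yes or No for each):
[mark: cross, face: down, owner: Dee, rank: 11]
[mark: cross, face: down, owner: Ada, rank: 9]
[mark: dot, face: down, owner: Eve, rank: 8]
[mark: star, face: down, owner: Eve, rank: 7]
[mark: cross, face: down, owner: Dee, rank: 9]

Yes, Yes, No, No, Yes

Rule: face is down AND mark is cross. This holds for each 'Yes' example and fails for each 'No' one.
[mark: cross, face: down, owner: Dee, rank: 11] → face is down, mark is cross → Yes. [mark: cross, face: down, owner: Ada, rank: 9] → face is down, mark is cross → Yes. [mark: dot, face: down, owner: Eve, rank: 8] → face is down, mark is dot → No. [mark: star, face: down, owner: Eve, rank: 7] → face is down, mark is star → No. [mark: cross, face: down, owner: Dee, rank: 9] → face is down, mark is cross → Yes.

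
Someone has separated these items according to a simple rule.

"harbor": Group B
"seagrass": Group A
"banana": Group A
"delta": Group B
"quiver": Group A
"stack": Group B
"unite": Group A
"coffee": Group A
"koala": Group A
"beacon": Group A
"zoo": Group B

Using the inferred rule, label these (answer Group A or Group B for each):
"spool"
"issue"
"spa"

Group B, Group A, Group B

A rule that fits every label: has ≥ 3 vowels — true of each 'Group A' example, false of each 'Group B' one.
"spool" — 2 vowels, hence Group B.
"issue" — 3 vowels, hence Group A.
"spa" — 1 vowel, hence Group B.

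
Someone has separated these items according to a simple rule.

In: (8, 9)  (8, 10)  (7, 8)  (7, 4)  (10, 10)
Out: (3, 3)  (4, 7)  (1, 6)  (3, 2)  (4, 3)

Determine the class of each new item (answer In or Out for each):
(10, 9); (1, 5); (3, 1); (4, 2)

In, Out, Out, Out

All 'In' examples share one property — first ≥ 6 — and every 'Out' example lacks it.
(10, 9) — first 10, hence In. (1, 5) — first 1, hence Out. (3, 1) — first 3, hence Out. (4, 2) — first 4, hence Out.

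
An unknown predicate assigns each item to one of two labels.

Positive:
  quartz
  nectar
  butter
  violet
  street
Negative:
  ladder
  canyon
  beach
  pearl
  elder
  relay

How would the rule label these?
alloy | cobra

Negative, Negative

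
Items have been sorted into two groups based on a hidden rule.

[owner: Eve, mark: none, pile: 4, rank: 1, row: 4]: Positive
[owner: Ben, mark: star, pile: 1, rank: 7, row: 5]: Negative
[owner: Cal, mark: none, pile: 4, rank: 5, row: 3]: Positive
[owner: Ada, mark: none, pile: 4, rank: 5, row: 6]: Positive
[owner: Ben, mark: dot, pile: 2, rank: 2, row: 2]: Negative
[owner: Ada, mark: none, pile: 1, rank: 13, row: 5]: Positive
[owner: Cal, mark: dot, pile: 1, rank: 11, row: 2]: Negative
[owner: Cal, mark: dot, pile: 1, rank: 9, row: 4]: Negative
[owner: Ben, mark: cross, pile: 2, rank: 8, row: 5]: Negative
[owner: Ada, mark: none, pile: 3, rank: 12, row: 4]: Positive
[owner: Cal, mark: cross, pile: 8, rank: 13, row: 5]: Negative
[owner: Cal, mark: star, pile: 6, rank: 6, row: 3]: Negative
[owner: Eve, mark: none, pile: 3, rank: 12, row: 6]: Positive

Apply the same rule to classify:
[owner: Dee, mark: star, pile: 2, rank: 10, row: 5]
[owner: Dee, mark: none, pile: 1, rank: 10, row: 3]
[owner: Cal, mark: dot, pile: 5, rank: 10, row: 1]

The common property of the 'Positive' items is: mark is none. No 'Negative' item has it.

Negative, Positive, Negative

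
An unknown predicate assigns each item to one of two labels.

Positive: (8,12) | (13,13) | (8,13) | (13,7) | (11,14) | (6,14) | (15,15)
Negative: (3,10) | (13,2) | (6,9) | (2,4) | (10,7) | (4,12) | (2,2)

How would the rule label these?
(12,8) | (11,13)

The classifier is using: sum ≥ 20.
(12,8): Positive (12+8 = 20).
(11,13): Positive (11+13 = 24).

Positive, Positive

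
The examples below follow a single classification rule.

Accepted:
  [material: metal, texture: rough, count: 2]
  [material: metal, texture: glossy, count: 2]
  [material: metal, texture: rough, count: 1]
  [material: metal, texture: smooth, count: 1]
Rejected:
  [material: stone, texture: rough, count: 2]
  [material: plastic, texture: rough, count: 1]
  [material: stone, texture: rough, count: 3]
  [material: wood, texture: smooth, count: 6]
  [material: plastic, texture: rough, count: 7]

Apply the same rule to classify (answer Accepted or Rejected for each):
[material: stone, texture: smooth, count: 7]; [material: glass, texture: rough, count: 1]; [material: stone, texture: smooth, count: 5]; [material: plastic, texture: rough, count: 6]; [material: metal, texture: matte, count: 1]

A rule that fits every label: material is metal — true of each 'Accepted' example, false of each 'Rejected' one.
[material: stone, texture: smooth, count: 7]: Rejected (material is stone). [material: glass, texture: rough, count: 1]: Rejected (material is glass). [material: stone, texture: smooth, count: 5]: Rejected (material is stone). [material: plastic, texture: rough, count: 6]: Rejected (material is plastic). [material: metal, texture: matte, count: 1]: Accepted (material is metal).

Rejected, Rejected, Rejected, Rejected, Accepted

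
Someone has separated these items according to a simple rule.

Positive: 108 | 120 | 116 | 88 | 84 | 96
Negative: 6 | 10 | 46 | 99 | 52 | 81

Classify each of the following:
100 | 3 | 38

A rule that fits every label: even AND at least 81 — true of each 'Positive' example, false of each 'Negative' one.
100: 100 is even, 100 ≥ 81, qualifies → Positive. 3: 3 is odd, 3 < 81, does not pass → Negative. 38: 38 is even, 38 < 81, does not pass → Negative.

Positive, Negative, Negative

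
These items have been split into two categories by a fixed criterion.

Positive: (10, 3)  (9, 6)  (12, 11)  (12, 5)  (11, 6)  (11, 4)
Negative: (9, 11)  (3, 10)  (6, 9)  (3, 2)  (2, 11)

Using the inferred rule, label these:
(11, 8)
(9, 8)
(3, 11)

One predicate separates the groups cleanly: sum is odd AND first ≥ 9.

Positive, Positive, Negative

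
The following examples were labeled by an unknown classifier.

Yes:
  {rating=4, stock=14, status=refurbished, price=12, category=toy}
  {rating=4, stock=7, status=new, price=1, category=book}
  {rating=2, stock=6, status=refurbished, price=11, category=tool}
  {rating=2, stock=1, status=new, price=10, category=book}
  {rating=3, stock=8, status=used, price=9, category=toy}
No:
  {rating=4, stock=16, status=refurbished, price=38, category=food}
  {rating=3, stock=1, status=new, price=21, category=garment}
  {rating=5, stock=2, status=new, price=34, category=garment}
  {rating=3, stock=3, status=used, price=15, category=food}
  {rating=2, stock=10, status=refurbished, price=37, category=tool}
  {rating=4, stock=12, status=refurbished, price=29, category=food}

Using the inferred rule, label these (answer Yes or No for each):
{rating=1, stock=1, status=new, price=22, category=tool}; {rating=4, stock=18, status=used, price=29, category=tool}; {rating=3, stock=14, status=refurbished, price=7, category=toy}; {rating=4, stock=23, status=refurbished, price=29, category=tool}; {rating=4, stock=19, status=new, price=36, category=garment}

Rule: price ≤ 12. This holds for each 'Yes' example and fails for each 'No' one.
{rating=1, stock=1, status=new, price=22, category=tool}: price = 22 — lacks this property, so No. {rating=4, stock=18, status=used, price=29, category=tool}: price = 29 — lacks this property, so No. {rating=3, stock=14, status=refurbished, price=7, category=toy}: price = 7 — fits, so Yes. {rating=4, stock=23, status=refurbished, price=29, category=tool}: price = 29 — lacks this property, so No. {rating=4, stock=19, status=new, price=36, category=garment}: price = 36 — lacks this property, so No.

No, No, Yes, No, No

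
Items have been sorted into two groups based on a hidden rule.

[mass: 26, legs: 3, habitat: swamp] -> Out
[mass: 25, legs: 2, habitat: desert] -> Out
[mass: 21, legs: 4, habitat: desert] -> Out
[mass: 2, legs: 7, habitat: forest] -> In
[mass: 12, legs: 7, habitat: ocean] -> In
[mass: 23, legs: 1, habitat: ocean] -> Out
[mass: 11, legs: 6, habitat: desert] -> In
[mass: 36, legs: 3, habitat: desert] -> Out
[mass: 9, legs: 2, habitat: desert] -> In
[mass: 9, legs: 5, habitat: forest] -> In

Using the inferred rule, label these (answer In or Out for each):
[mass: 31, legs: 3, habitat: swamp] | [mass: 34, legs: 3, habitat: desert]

Out, Out

The common property of the 'In' items is: mass ≤ 12. No 'Out' item has it.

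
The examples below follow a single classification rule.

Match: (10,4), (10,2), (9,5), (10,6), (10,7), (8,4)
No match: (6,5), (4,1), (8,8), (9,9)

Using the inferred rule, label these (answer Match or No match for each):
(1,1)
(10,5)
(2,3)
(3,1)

No match, Match, No match, No match

A rule that fits every label: first > second AND sum ≥ 12 — true of each 'Match' example, false of each 'No match' one.
(1,1): 1 = 1, 1+1 = 2 — doesn't match, so No match. (10,5): 10 > 5, 10+5 = 15 — matches, so Match. (2,3): 2 < 3, 2+3 = 5 — doesn't match, so No match. (3,1): 3 > 1, 3+1 = 4 — doesn't match, so No match.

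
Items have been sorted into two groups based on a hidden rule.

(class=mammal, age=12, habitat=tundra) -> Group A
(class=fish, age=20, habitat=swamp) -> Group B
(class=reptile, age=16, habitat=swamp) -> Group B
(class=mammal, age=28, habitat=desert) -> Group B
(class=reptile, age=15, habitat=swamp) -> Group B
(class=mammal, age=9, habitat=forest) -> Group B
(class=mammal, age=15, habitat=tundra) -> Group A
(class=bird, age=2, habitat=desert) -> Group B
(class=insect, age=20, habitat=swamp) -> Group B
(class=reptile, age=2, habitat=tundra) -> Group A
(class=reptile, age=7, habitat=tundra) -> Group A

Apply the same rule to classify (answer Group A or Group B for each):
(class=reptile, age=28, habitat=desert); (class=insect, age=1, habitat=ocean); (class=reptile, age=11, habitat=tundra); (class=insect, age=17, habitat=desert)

Group B, Group B, Group A, Group B

'Group A' ⟺ habitat is tundra.
(class=reptile, age=28, habitat=desert): habitat is desert — fails this test, so Group B. (class=insect, age=1, habitat=ocean): habitat is ocean — fails this test, so Group B. (class=reptile, age=11, habitat=tundra): habitat is tundra — matches, so Group A. (class=insect, age=17, habitat=desert): habitat is desert — fails this test, so Group B.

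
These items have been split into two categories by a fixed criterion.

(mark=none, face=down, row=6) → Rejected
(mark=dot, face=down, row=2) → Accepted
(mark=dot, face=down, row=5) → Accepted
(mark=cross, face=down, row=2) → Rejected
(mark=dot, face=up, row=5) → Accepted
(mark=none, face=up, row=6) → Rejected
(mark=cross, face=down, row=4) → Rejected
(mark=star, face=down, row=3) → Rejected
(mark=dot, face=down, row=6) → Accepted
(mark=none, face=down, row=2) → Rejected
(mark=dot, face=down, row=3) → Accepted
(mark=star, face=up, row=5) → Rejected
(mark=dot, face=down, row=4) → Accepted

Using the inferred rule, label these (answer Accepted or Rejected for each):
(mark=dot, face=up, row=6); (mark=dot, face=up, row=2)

A rule that fits every label: mark is dot — true of each 'Accepted' example, false of each 'Rejected' one.

Accepted, Accepted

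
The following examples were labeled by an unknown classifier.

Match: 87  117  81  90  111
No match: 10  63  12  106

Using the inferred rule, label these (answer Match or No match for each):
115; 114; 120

No match, Match, Match

A rule that fits every label: multiple of 3 AND at least 81 — true of each 'Match' example, false of each 'No match' one.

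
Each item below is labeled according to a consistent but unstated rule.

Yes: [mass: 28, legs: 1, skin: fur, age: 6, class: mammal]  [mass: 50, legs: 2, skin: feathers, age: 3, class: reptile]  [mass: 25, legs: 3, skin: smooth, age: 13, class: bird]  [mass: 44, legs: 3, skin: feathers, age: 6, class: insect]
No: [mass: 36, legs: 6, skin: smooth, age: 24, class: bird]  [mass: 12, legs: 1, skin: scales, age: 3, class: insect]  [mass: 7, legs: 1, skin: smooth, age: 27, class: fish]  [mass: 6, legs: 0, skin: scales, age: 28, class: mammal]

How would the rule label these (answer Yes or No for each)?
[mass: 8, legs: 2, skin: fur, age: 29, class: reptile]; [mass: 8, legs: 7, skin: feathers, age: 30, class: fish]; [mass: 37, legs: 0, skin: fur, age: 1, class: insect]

No, No, Yes

The distinguishing property — age ≤ 13 AND mass ≥ 25 — holds for all the 'Yes' cases and none of the 'No' cases.
[mass: 8, legs: 2, skin: fur, age: 29, class: reptile] — age = 29, mass = 8, hence No.
[mass: 8, legs: 7, skin: feathers, age: 30, class: fish] — age = 30, mass = 8, hence No.
[mass: 37, legs: 0, skin: fur, age: 1, class: insect] — age = 1, mass = 37, hence Yes.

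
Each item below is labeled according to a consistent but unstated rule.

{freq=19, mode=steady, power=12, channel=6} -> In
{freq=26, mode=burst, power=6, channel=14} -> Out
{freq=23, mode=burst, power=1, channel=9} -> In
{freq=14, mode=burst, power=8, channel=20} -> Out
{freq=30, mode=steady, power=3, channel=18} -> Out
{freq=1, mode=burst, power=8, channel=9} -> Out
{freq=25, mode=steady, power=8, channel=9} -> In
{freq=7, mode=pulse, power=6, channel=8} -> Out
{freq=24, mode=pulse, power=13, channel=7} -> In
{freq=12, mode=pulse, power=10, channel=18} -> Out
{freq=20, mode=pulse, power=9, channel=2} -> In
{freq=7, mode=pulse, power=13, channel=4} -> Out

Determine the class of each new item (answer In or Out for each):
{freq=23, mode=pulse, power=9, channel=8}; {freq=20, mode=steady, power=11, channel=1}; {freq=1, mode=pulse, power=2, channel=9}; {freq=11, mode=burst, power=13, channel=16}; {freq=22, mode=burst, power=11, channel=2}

In, In, Out, Out, In

One predicate separates the groups cleanly: freq ≥ 19 AND freq ≤ 25.
{freq=23, mode=pulse, power=9, channel=8}: freq = 23 — matches, so In.
{freq=20, mode=steady, power=11, channel=1}: freq = 20 — matches, so In.
{freq=1, mode=pulse, power=2, channel=9}: freq = 1 — does not fit, so Out.
{freq=11, mode=burst, power=13, channel=16}: freq = 11 — does not fit, so Out.
{freq=22, mode=burst, power=11, channel=2}: freq = 22 — matches, so In.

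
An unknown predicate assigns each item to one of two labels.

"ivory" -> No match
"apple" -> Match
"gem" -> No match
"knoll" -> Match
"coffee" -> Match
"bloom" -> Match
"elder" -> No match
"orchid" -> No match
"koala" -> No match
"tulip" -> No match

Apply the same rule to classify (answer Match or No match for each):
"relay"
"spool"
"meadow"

No match, Match, No match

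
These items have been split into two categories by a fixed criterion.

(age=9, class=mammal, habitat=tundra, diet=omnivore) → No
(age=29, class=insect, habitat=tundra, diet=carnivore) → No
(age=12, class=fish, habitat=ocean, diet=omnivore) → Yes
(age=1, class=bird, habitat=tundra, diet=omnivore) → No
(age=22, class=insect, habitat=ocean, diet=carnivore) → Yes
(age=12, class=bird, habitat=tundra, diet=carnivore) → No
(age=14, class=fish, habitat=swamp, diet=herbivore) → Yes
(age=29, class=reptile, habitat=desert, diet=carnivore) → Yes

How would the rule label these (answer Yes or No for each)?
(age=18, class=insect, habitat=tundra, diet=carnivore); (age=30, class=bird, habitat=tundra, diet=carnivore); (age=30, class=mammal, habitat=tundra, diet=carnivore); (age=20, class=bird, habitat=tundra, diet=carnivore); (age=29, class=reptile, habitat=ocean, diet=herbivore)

No, No, No, No, Yes

Checking candidate rules against both groups, what survives is: habitat is not tundra.
No: (age=18, class=insect, habitat=tundra, diet=carnivore), since habitat is tundra.
No: (age=30, class=bird, habitat=tundra, diet=carnivore), since habitat is tundra.
No: (age=30, class=mammal, habitat=tundra, diet=carnivore), since habitat is tundra.
No: (age=20, class=bird, habitat=tundra, diet=carnivore), since habitat is tundra.
Yes: (age=29, class=reptile, habitat=ocean, diet=herbivore), since habitat is ocean.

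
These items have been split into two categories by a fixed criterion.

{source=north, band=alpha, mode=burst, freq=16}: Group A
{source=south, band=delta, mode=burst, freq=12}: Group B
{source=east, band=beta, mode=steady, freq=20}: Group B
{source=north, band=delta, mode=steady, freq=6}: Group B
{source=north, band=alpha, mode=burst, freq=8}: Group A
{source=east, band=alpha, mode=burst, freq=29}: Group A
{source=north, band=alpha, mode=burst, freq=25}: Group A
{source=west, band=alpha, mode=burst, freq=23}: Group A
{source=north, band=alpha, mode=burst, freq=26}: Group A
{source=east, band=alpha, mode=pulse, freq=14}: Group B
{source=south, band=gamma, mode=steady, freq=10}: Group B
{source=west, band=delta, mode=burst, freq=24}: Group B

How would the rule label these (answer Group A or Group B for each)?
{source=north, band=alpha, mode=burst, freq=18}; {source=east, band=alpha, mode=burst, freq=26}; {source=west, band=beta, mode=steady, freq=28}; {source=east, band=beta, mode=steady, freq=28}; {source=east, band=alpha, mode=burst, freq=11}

'Group A' ⟺ mode is burst AND band is alpha.
{source=north, band=alpha, mode=burst, freq=18}: Group A (mode is burst, band is alpha).
{source=east, band=alpha, mode=burst, freq=26}: Group A (mode is burst, band is alpha).
{source=west, band=beta, mode=steady, freq=28}: Group B (mode is steady, band is beta).
{source=east, band=beta, mode=steady, freq=28}: Group B (mode is steady, band is beta).
{source=east, band=alpha, mode=burst, freq=11}: Group A (mode is burst, band is alpha).

Group A, Group A, Group B, Group B, Group A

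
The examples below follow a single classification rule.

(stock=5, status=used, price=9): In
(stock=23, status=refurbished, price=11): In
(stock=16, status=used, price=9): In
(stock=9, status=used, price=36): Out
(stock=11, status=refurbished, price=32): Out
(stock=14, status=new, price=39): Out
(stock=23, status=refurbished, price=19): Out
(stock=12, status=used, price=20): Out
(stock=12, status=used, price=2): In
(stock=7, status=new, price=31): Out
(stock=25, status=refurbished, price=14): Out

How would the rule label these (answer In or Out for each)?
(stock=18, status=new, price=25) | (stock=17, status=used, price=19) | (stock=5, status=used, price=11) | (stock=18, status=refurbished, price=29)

The distinguishing property — price ≤ 11 — holds for all the 'In' cases and none of the 'Out' cases.

Out, Out, In, Out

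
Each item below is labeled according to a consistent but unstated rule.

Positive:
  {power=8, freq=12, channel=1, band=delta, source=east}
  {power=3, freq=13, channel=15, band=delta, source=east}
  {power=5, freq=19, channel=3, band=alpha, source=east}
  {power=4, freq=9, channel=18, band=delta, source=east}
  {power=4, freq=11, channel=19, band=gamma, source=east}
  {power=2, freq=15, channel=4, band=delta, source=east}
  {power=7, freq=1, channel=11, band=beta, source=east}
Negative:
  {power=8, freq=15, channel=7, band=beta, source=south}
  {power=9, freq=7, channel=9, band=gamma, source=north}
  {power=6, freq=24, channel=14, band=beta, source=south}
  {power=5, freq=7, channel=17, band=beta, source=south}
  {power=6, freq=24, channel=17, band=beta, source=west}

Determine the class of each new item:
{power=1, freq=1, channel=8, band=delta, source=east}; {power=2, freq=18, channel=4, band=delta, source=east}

Positive, Positive

Comparing the two groups points to one rule — source is east.
{power=1, freq=1, channel=8, band=delta, source=east} → source is east → Positive.
{power=2, freq=18, channel=4, band=delta, source=east} → source is east → Positive.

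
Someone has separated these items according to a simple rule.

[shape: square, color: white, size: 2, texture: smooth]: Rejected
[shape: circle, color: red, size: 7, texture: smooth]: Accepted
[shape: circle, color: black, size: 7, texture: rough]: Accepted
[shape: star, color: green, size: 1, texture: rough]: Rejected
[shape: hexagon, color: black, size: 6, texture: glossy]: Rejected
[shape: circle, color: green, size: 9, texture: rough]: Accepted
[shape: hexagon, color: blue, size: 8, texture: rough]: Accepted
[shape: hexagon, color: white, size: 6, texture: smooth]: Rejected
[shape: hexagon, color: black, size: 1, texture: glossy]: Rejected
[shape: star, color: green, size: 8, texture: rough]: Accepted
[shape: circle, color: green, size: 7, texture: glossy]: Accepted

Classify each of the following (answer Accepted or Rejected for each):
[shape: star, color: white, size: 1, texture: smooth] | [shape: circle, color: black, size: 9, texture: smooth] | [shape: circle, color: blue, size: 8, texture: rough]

Rejected, Accepted, Accepted

The simplest hypothesis consistent with all the labels is: size ≥ 7.
[shape: star, color: white, size: 1, texture: smooth] — size = 1, hence Rejected. [shape: circle, color: black, size: 9, texture: smooth] — size = 9, hence Accepted. [shape: circle, color: blue, size: 8, texture: rough] — size = 8, hence Accepted.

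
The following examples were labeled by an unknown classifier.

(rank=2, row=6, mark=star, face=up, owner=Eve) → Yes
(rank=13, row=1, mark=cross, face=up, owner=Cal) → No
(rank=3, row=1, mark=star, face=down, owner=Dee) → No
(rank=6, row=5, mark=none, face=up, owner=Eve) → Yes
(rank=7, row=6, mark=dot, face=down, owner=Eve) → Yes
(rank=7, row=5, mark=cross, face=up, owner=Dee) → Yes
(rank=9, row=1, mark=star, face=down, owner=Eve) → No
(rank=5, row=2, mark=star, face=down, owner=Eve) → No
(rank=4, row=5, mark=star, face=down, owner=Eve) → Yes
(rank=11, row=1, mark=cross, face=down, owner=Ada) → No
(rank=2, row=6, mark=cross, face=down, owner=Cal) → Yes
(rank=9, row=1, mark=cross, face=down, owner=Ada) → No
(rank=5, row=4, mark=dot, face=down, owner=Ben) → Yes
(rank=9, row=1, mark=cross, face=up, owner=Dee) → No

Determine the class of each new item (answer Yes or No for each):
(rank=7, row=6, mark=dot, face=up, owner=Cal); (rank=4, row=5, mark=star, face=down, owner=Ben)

'Yes' ⟺ row ≥ 4.
(rank=7, row=6, mark=dot, face=up, owner=Cal): row = 6, checks out → Yes. (rank=4, row=5, mark=star, face=down, owner=Ben): row = 5, checks out → Yes.

Yes, Yes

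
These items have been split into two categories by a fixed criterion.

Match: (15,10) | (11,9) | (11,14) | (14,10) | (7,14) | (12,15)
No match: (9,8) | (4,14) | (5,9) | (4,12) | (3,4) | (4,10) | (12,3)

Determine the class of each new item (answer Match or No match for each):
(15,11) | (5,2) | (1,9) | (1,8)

Match, No match, No match, No match

The pattern is that an item is 'Match' exactly when: sum ≥ 20.
(15,11): 15+11 = 26 — passes, so Match. (5,2): 5+2 = 7 — does not satisfy this, so No match. (1,9): 1+9 = 10 — does not satisfy this, so No match. (1,8): 1+8 = 9 — does not satisfy this, so No match.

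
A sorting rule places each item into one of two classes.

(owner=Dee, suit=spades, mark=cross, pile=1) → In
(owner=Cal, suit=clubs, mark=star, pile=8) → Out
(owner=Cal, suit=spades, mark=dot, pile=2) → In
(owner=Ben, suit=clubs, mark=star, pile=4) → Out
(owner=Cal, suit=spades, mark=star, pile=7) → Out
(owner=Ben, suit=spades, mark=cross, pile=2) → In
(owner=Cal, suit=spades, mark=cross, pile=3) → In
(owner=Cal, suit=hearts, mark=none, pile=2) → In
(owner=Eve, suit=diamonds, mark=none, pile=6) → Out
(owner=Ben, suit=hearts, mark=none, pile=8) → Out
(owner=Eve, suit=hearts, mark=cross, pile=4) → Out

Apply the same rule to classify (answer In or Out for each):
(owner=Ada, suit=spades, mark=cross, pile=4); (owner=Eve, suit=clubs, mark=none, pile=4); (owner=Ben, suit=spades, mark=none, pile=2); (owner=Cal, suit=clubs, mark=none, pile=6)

The classifier is using: pile ≤ 3.

Out, Out, In, Out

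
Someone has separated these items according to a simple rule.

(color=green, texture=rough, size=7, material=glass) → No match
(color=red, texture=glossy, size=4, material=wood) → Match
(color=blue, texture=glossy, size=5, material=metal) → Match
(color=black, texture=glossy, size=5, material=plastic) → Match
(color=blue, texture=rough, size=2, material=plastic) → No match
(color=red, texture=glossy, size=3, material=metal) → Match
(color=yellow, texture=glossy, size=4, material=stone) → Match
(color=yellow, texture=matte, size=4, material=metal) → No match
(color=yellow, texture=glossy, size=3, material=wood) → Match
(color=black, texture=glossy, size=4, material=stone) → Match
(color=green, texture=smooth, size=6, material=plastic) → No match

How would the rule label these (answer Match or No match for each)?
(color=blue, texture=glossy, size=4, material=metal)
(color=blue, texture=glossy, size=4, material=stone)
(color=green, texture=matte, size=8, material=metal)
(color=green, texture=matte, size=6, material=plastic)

Match, Match, No match, No match

Every 'Match' example satisfies: texture is glossy. None of the 'No match' examples do.
(color=blue, texture=glossy, size=4, material=metal) — texture is glossy, hence Match.
(color=blue, texture=glossy, size=4, material=stone) — texture is glossy, hence Match.
(color=green, texture=matte, size=8, material=metal) — texture is matte, hence No match.
(color=green, texture=matte, size=6, material=plastic) — texture is matte, hence No match.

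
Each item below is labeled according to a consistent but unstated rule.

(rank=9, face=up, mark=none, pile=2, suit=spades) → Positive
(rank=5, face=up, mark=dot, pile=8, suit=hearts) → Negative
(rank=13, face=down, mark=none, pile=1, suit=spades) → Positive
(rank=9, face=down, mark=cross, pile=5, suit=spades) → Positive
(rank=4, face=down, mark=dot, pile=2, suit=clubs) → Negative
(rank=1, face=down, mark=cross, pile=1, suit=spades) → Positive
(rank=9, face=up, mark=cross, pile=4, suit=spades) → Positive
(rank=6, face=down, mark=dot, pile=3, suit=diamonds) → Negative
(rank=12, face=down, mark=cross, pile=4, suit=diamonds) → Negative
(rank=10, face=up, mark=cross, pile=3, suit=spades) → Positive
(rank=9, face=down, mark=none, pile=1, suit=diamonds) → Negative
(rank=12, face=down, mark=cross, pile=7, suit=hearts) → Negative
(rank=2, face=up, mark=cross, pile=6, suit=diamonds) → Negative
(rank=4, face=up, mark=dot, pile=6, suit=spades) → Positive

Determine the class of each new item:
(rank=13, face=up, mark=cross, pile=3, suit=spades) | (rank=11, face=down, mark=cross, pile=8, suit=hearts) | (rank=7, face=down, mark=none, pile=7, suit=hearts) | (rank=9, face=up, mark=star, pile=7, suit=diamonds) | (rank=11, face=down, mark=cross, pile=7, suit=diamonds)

Positive, Negative, Negative, Negative, Negative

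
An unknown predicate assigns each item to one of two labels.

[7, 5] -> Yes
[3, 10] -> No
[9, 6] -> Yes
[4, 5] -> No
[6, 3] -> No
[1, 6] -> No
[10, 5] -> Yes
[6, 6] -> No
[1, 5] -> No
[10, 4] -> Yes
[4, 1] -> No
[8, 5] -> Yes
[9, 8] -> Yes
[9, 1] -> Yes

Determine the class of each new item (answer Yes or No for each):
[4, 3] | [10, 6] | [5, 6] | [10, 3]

'Yes' ⟺ first ≥ 7.
[4, 3] → first 4 → No.
[10, 6] → first 10 → Yes.
[5, 6] → first 5 → No.
[10, 3] → first 10 → Yes.

No, Yes, No, Yes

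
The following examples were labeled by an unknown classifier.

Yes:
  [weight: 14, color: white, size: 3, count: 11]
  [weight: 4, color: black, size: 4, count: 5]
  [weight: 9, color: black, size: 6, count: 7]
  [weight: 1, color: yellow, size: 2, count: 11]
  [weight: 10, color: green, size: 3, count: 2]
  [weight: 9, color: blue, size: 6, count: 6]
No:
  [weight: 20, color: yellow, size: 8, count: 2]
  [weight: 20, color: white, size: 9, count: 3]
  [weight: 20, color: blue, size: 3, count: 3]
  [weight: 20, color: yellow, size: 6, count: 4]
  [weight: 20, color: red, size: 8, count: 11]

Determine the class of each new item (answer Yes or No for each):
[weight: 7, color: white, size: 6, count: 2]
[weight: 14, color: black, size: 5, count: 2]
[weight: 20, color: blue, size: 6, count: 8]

Yes, Yes, No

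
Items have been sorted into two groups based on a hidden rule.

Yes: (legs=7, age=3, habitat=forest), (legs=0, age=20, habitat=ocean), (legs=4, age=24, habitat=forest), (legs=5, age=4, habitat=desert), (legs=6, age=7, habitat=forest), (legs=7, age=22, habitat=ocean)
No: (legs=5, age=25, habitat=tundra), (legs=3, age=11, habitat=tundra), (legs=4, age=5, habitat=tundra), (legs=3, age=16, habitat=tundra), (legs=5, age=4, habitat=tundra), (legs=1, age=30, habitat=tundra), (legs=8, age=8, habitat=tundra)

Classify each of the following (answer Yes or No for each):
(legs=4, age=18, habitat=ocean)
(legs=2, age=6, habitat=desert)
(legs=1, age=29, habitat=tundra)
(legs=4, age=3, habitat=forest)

The distinguishing property — habitat is not tundra — holds for all the 'Yes' cases and none of the 'No' cases.
Yes: (legs=4, age=18, habitat=ocean), since habitat is ocean. Yes: (legs=2, age=6, habitat=desert), since habitat is desert. No: (legs=1, age=29, habitat=tundra), since habitat is tundra. Yes: (legs=4, age=3, habitat=forest), since habitat is forest.

Yes, Yes, No, Yes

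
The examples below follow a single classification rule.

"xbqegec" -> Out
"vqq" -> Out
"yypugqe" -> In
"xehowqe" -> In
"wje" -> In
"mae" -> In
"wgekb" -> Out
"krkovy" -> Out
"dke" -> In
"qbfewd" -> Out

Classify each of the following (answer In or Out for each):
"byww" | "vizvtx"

The classifier is using: ends with 'e'.
"byww": Out (ends with 'w').
"vizvtx": Out (ends with 'x').

Out, Out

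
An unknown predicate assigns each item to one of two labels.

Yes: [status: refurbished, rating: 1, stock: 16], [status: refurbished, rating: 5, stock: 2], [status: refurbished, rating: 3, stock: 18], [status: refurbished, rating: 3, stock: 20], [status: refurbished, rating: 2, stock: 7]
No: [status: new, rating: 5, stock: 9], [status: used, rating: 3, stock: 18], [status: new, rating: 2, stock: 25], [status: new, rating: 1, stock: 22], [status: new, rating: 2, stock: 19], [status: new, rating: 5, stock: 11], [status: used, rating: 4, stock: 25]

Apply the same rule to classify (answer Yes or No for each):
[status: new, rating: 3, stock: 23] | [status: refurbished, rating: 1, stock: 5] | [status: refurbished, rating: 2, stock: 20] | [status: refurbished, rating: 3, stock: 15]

No, Yes, Yes, Yes

Looking at the examples, the only property every 'Yes' case has and every 'No' case lacks is: status is refurbished.
[status: new, rating: 3, stock: 23] → status is new → No. [status: refurbished, rating: 1, stock: 5] → status is refurbished → Yes. [status: refurbished, rating: 2, stock: 20] → status is refurbished → Yes. [status: refurbished, rating: 3, stock: 15] → status is refurbished → Yes.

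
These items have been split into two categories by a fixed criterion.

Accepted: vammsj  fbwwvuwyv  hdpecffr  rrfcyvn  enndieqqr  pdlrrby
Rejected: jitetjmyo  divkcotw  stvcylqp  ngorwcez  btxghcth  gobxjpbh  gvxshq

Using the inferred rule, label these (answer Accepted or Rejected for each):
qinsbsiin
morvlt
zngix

Checking candidate rules against both groups, what survives is: has a double letter.
qinsbsiin: Accepted ('ii' doubled). morvlt: Rejected (no doubled letter). zngix: Rejected (no doubled letter).

Accepted, Rejected, Rejected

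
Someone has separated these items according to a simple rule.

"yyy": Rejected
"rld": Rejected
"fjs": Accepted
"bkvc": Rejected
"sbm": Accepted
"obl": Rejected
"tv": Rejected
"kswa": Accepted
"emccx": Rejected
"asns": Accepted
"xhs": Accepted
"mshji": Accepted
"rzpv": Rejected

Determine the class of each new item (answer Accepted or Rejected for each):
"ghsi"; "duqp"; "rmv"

The classifier is using: contains 's'.
"ghsi" — has 's', hence Accepted.
"duqp" — no 's', hence Rejected.
"rmv" — no 's', hence Rejected.

Accepted, Rejected, Rejected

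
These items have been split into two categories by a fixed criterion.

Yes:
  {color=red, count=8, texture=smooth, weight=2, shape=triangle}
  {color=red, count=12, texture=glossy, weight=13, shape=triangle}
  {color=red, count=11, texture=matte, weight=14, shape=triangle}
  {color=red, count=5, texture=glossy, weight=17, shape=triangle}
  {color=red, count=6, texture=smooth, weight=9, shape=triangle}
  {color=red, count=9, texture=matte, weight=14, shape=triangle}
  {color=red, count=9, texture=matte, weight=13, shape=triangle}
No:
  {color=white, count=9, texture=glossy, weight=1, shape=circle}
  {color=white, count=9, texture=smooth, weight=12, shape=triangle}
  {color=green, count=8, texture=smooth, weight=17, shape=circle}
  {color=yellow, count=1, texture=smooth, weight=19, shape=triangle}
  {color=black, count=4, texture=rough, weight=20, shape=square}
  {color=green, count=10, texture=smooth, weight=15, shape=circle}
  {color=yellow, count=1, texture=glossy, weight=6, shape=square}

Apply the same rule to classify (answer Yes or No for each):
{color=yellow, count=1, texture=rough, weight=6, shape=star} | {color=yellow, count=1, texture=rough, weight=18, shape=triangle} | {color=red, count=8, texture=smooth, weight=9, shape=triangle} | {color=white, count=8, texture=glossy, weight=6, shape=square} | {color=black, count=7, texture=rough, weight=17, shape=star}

Looking at the examples, the only property every 'Yes' case has and every 'No' case lacks is: color is red.
{color=yellow, count=1, texture=rough, weight=6, shape=star} — color is yellow, hence No.
{color=yellow, count=1, texture=rough, weight=18, shape=triangle} — color is yellow, hence No.
{color=red, count=8, texture=smooth, weight=9, shape=triangle} — color is red, hence Yes.
{color=white, count=8, texture=glossy, weight=6, shape=square} — color is white, hence No.
{color=black, count=7, texture=rough, weight=17, shape=star} — color is black, hence No.

No, No, Yes, No, No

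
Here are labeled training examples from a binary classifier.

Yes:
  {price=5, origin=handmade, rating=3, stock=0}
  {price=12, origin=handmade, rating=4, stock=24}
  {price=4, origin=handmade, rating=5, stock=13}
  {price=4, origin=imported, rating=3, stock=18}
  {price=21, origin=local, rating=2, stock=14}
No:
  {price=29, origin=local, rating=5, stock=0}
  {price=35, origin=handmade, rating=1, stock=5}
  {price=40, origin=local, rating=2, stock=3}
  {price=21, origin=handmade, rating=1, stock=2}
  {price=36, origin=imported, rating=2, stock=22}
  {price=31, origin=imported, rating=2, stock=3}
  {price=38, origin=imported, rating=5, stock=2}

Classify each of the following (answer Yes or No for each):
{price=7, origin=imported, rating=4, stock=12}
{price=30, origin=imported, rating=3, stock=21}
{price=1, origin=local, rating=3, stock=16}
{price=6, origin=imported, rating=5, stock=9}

Yes, No, Yes, Yes

Rule: price ≤ 21 AND rating ≥ 2. This holds for each 'Yes' example and fails for each 'No' one.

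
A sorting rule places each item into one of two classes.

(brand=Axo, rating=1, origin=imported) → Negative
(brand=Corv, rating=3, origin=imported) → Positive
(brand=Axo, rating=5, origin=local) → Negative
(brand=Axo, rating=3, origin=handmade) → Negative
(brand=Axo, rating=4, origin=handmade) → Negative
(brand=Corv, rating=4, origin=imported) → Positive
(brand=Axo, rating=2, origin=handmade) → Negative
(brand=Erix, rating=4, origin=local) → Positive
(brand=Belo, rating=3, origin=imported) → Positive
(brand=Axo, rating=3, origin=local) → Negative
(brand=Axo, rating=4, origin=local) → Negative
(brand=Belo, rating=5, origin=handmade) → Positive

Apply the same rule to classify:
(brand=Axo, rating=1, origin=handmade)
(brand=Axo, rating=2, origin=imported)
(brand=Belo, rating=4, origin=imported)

Negative, Negative, Positive

The distinguishing property — brand is not Axo — holds for all the 'Positive' cases and none of the 'Negative' cases.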